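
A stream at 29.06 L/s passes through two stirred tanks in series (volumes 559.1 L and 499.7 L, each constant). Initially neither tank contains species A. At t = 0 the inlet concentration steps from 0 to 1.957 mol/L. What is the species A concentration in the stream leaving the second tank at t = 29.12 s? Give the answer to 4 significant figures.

0.9295 mol/L

Species balance on tank i: dCᵢ/dt = (Cᵢ₋₁ − Cᵢ)/τᵢ with τᵢ = Vᵢ/Q.
τ₁ = 559.1/29.06 = 19.2395 s; τ₂ = 499.7/29.06 = 17.1955 s.
Tank 1: C₁ = C_in(1 − e^(−t/τ₁)). Tank 2 (τ₁ ≠ τ₂): C₂ = C_in[1 − (τ₁ e^(−t/τ₁) − τ₂ e^(−t/τ₂))/(τ₁ − τ₂)].
At t = 29.12: e^(−t/τ₁) = 0.220127, e^(−t/τ₂) = 0.183880.
C₂ = 1.957·[1 − (19.2395·0.220127 − 17.1955·0.183880)/(2.04405)] = 1.957·0.474953 = 0.929482 mol/L.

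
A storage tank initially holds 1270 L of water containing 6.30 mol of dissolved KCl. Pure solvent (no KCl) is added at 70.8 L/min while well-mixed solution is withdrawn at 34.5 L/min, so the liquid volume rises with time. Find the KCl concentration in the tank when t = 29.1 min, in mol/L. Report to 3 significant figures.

Let m(t) be the amount of KCl. Volume: V(t) = V₀ + (Q_in − Q_out) t = 1270 + 36.300 t; V(29.1) = 2326.3 L.
Solute balance: dm/dt = 0 − Q_out C = −Q_out m/V(t).
Separate: dm/m = −Q_out dt/V(t) ⇒ ln(m/m₀) = −(Q_out/(Q_in−Q_out)) ln(V/V₀).
m = m₀ (V₀/V)^(Q_out/(Q_in−Q_out)) = 6.30 × (1270/2326.3)^(0.95041) = 3.5441 mol.
C = m/V = 3.5441/2326.3 = 0.0015235 mol/L.

0.00152 mol/L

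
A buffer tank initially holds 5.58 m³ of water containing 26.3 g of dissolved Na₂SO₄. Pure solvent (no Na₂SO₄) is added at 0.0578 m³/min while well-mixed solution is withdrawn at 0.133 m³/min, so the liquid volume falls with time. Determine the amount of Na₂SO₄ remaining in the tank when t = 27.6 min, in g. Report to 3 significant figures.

11.6 g

Let m(t) be the amount of Na₂SO₄. Volume: V(t) = V₀ + (Q_in − Q_out) t = 5.58 − 0.075200 t; V(27.6) = 3.5045 m³.
Species balance (pure solvent in): dm/dt = −Q_out · m/V(t).
dm/m = −Q_out dt/(V₀ − 0.075200 t); integrating gives ln(m/m₀) = −(Q_out/(Q_in−Q_out)) ln(V/V₀).
m = m₀ (V₀/V)^(Q_out/(Q_in−Q_out)) = 26.3 × (5.58/3.5045)^(-1.7686) = 11.553 g.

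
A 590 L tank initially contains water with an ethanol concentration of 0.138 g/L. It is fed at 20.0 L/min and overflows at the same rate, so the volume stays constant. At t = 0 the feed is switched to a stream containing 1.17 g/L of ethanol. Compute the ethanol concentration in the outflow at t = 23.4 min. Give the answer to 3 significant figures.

Accumulation = in − out for the solute gives V dC/dt = Q(C_in − C).
Rewrite as dC/dt + C/τ = C_in/τ, τ = V/Q = 29.500 min.
Integrating: C(t) = C_in + (C₀ − C_in) e^(−t/τ).
C(23.4) = 1.17 + (0.138 − 1.17)·e^(−23.4/29.500) = 1.17 + (-1.0320)·0.45239 = 0.70314 g/L.

0.703 g/L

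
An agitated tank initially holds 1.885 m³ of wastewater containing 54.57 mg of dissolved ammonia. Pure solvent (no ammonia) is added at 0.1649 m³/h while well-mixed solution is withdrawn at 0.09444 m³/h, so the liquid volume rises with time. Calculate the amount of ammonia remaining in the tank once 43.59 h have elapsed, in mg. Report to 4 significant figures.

14.94 mg

Total volume: dV/dt = Q_in − Q_out = 0.0704600 m³/h, so V(t) = 1.885 + 0.0704600 t and V(43.59) = 4.95635 m³.
Species balance (pure solvent in): dm/dt = −Q_out · m/V(t).
dm/m = −Q_out dt/(V₀ + 0.0704600 t); integrating gives ln(m/m₀) = −(Q_out/(Q_in−Q_out)) ln(V/V₀).
m = m₀ (V₀/V)^(Q_out/(Q_in−Q_out)) = 54.57 × (1.885/4.95635)^(1.34033) = 14.9353 mg.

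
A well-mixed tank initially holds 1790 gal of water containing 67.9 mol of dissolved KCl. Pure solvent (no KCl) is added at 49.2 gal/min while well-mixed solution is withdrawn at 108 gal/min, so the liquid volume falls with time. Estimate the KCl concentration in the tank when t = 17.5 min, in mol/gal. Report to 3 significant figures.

Total volume: dV/dt = Q_in − Q_out = -58.800 gal/min, so V(t) = 1790 − 58.800 t and V(17.5) = 761.00 gal.
Species balance (pure solvent in): dm/dt = −Q_out · m/V(t).
Separate: dm/m = −Q_out dt/V(t) ⇒ ln(m/m₀) = −(Q_out/(Q_in−Q_out)) ln(V/V₀).
m = m₀ (V₀/V)^(Q_out/(Q_in−Q_out)) = 67.9 × (1790/761.00)^(-1.8367) = 14.112 mol.
C = m/V = 14.112/761.00 = 0.018544 mol/gal.

0.0185 mol/gal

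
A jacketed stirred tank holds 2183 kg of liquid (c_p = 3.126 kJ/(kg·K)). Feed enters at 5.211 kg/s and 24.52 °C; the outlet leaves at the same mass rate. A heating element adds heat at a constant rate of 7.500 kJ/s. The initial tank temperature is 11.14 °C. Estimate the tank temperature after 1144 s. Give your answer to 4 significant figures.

M c_p dT/dt = ṁ c_p (T_in − T) + Q̇.
Rearrange: dT/dt = (T_ss − T)/τ with τ = M/ṁ = 418.922 s and T_ss = T_in + Q̇/(ṁ c_p) = 24.9804 °C.
Solution: T(t) = T_ss + (T₀ − T_ss) e^(−t/τ).
T(1144) = 24.9804 + (-13.8404)·e^(−1144/418.922) = 24.9804 + (-13.8404)·0.0651657 = 24.0785 °C.

24.08 °C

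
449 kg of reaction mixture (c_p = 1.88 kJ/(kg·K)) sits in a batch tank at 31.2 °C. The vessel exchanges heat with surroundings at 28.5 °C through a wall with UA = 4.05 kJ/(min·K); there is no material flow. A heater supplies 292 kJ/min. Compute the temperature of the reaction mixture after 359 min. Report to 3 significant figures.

88.2 °C

First-law balance (no shaft work): M c_p dT/dt = −UA(T − T_amb) + Q̇.
dT/dt = (T_ss − T)/τ with T_ss = T_amb + Q̇/UA = 28.5 + 292/4.05 = 100.60 °C, τ = M c_p/UA = 449·1.88/4.05 = 208.42 min.
T approaches T_ss exponentially: T(t) = T_ss + (T₀ − T_ss) e^(−t/τ).
T(359) = 100.60 + (-69.399)·0.17863 = 88.202 °C.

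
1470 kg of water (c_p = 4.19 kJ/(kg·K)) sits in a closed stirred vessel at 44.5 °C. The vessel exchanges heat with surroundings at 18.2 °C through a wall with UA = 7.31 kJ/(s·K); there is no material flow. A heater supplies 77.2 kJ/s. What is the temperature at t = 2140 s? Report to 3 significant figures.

M c_p dT/dt = −UA(T − T_amb) + Q̇.
dT/dt = (T_ss − T)/τ with T_ss = T_amb + Q̇/UA = 18.2 + 77.2/7.31 = 28.761 °C, τ = M c_p/UA = 1470·4.19/7.31 = 842.59 s.
Integrating: T(t) = T_ss + (T₀ − T_ss) e^(−t/τ).
T(2140) = 28.761 + (15.739)·0.078882 = 30.002 °C.

30.0 °C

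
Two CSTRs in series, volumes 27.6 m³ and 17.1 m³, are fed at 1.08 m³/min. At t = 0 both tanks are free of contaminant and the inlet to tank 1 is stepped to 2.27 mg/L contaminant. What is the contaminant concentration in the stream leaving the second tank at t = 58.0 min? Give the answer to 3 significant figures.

Species balance on tank i: dCᵢ/dt = (Cᵢ₋₁ − Cᵢ)/τᵢ with τᵢ = Vᵢ/Q.
τ₁ = 27.6/1.08 = 25.556 min; τ₂ = 17.1/1.08 = 15.833 min.
Tank 1: C₁ = C_in(1 − e^(−t/τ₁)). Tank 2 (τ₁ ≠ τ₂): C₂ = C_in[1 − (τ₁ e^(−t/τ₁) − τ₂ e^(−t/τ₂))/(τ₁ − τ₂)].
At t = 58.0: e^(−t/τ₁) = 0.10336, e^(−t/τ₂) = 0.025651.
C₂ = 2.27·[1 − (25.556·0.10336 − 15.833·0.025651)/(9.7222)] = 2.27·0.77009 = 1.7481 mg/L.

1.75 mg/L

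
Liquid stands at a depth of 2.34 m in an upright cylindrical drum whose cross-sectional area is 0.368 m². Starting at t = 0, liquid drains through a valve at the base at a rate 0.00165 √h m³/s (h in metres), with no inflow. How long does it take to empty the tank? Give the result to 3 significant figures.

682 s

A dh/dt = −Q_out = −0.00165 √h.
This is separable: 2 d(√h)/dt = −0.00165/A, so √h = √h₀ − (0.00165/(2A)) t.
Set h = 0: 2√h₀ = (0.00165/A) t_empty ⇒ t_empty = 2A√h₀/0.00165.
t_empty = 2·0.368·√2.34/0.00165 = 0.73600·1.5297/0.00165 = 682.34 s.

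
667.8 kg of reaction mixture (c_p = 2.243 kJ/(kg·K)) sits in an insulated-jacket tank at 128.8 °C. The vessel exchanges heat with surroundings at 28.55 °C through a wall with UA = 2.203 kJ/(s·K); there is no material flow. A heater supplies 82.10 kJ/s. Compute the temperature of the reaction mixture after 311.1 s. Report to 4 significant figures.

105.7 °C

Lumped-capacitance energy balance: M c_p dT/dt = UA(T_amb − T) + Q̇.
dT/dt = (T_ss − T)/τ with T_ss = T_amb + Q̇/UA = 28.55 + 82.10/2.203 = 65.8174 °C, τ = M c_p/UA = 667.8·2.243/2.203 = 679.925 s.
This is linear first-order; T(t) = T_ss + (T₀ − T_ss) e^(−t/τ).
T(311.1) = 65.8174 + (62.9826)·0.632832 = 105.675 °C.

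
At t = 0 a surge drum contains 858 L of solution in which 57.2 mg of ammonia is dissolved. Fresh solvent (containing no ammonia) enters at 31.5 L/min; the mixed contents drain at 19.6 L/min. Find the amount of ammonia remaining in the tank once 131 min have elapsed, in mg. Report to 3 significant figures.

10.4 mg

Let m(t) be the amount of ammonia. Volume: V(t) = V₀ + (Q_in − Q_out) t = 858 + 11.900 t; V(131) = 2416.9 L.
Solute balance: dm/dt = 0 − Q_out C = −Q_out m/V(t).
Separate: dm/m = −Q_out dt/V(t) ⇒ ln(m/m₀) = −(Q_out/(Q_in−Q_out)) ln(V/V₀).
m = m₀ (V₀/V)^(Q_out/(Q_in−Q_out)) = 57.2 × (858/2416.9)^(1.6471) = 10.390 mg.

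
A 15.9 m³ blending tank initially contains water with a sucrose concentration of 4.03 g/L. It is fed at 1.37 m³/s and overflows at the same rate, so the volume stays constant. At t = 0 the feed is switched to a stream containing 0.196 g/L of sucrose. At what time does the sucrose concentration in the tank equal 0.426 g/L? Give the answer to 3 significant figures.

Species balance: V dC/dt = Q(C_in − C) ⇒ τ = V/Q = 11.606 s.
C(t) = C_in + (C₀ − C_in) e^(−t/τ). Set C = 0.426 and solve for t:
e^(−t/τ) = (C − C_in)/(C₀ − C_in) = (0.426 − 0.196)/(4.03 − 0.196) = 0.059990
t = −τ ln(…) = 11.606 × 2.8136 = 32.654 s.

32.7 s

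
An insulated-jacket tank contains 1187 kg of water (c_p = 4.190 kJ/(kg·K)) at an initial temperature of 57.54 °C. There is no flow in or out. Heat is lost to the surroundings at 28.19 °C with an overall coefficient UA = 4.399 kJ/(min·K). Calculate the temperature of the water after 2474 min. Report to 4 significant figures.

31.48 °C

Lumped-capacitance energy balance: M c_p dT/dt = UA(T_amb − T).
dT/dt = (T_ss − T)/τ with T_ss = T_amb = 28.1900 °C, τ = M c_p/UA = 1187·4.190/4.399 = 1130.60 min.
This is linear first-order; T(t) = T_ss + (T₀ − T_ss) e^(−t/τ).
T(2474) = 28.1900 + (29.3500)·0.112117 = 31.4806 °C.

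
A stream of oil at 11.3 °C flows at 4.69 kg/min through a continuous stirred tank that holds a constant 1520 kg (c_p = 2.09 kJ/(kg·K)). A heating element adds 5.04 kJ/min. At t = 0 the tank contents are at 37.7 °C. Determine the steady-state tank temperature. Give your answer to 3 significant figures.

M c_p dT/dt = ṁ c_p (T_in − T) + Q̇.
At steady state dT/dt = 0 ⇒ T_ss = T_in + Q̇/(ṁ c_p) = 11.3 + 5.04/(4.69·2.09) = 11.814 °C.

11.8 °C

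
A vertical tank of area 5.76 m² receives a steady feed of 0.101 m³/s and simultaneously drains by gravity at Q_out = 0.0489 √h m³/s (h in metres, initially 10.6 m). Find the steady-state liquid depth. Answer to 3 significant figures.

Accumulation of liquid (constant cross-section A): A dh/dt = Q_in − 0.0489 √h. At steady state dh/dt = 0:
Q_in = 0.0489 √h_ss ⇒ √h_ss = 0.101/0.0489 = 2.0654.
h_ss = 2.0654² = 4.2660 m. (Since h₀ = 10.6 m > h_ss, the level will fall toward this value.)

4.27 m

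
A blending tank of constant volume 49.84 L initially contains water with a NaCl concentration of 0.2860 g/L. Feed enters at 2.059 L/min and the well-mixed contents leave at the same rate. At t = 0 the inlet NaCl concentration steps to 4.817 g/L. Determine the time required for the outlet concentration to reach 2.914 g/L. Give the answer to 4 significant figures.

Accumulation = in − out for the solute gives V dC/dt = Q(C_in − C), so τ = V/Q = 24.2059 min.
C(t) = C_in + (C₀ − C_in) e^(−t/τ). Set C = 2.914 and solve for t:
e^(−t/τ) = (C − C_in)/(C₀ − C_in) = (2.914 − 4.817)/(0.2860 − 4.817) = 0.419996
t = −τ ln(…) = 24.2059 × 0.867511 = 20.9989 min.

21.00 min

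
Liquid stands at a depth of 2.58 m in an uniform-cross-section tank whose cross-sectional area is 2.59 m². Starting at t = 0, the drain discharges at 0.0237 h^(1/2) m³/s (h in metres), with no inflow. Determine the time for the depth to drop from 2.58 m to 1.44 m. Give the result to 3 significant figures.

A dh/dt = −Q_out = −0.0237 √h.
Separate and integrate: 2(√h − √h₀) = −(0.0237/A) t.
t = 2A(√h₀ − √h)/0.0237 = 2·2.59·(√2.58 − √1.44)/0.0237
  = 5.1800 × (1.6062 − 1.2000) / 0.0237 = 88.790 s.

88.8 s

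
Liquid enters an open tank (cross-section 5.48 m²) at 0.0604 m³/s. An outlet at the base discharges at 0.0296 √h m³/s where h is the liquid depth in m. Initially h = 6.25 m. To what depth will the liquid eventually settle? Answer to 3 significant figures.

4.16 m

A dh/dt = Q_in − 0.0296 √h. Steady state requires inflow = outflow:
Q_in = 0.0296 √h_ss ⇒ √h_ss = 0.0604/0.0296 = 2.0405.
h_ss = 2.0405² = 4.1638 m. (Since h₀ = 6.25 m > h_ss, the level will fall toward this value.)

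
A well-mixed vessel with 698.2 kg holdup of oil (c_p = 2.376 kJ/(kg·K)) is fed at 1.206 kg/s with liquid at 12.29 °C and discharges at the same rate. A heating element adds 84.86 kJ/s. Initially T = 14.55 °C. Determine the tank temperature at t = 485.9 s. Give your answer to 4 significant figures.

M c_p dT/dt = ṁ c_p (T_in − T) + Q̇.
τ = M/ṁ = 578.939 s; T_ss = T_in + Q̇/(ṁ c_p) = 12.29 + 84.86/(1.206·2.376) = 41.9048 °C.
T approaches T_ss exponentially: T(t) = T_ss + (T₀ − T_ss) e^(−t/τ).
T(485.9) = 41.9048 + (-27.3548)·e^(−485.9/578.939) = 41.9048 + (-27.3548)·0.432015 = 30.0871 °C.

30.09 °C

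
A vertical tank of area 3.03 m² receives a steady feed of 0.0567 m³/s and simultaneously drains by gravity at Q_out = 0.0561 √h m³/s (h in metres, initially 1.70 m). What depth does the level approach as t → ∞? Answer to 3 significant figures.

Accumulation of liquid (constant cross-section A): A dh/dt = Q_in − 0.0561 √h. At steady state dh/dt = 0:
Q_in = 0.0561 √h_ss ⇒ √h_ss = 0.0567/0.0561 = 1.0107.
h_ss = 1.0107² = 1.0215 m. (Since h₀ = 1.70 m > h_ss, the level will fall toward this value.)

1.02 m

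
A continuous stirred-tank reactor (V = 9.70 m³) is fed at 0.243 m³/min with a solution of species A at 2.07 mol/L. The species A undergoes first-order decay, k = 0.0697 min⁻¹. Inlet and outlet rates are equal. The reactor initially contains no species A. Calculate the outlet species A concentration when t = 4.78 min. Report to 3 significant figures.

Accumulation = in − out − consumed: V dC/dt = Q C_in − Q C − k V C.
This is linear with rate a = Q/V + k = 0.094752 min⁻¹.
C_ss = Q C_in/(Q + kV) = 0.54729 mol/L; C(t) = C_ss + (C₀ − C_ss) e^(−a t).
C(4.78) = 0.54729 + (-0.54729)·e^(−0.094752·4.78) = 0.54729 + (-0.54729)·0.63577 = 0.19934 mol/L.

0.199 mol/L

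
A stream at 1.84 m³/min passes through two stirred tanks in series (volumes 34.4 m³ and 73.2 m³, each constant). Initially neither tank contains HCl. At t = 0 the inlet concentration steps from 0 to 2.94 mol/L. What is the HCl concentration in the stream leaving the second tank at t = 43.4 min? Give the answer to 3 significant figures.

1.33 mol/L

Time constants: τᵢ = Vᵢ/Q for each well-mixed tank.
τ₁ = 34.4/1.84 = 18.696 min; τ₂ = 73.2/1.84 = 39.783 min.
Tank 1: C₁ = C_in(1 − e^(−t/τ₁)). Tank 2 (τ₁ ≠ τ₂): C₂ = C_in[1 − (τ₁ e^(−t/τ₁) − τ₂ e^(−t/τ₂))/(τ₁ − τ₂)].
At t = 43.4: e^(−t/τ₁) = 0.098137, e^(−t/τ₂) = 0.33590.
C₂ = 2.94·[1 − (18.696·0.098137 − 39.783·0.33590)/(-21.087)] = 2.94·0.45329 = 1.3327 mol/L.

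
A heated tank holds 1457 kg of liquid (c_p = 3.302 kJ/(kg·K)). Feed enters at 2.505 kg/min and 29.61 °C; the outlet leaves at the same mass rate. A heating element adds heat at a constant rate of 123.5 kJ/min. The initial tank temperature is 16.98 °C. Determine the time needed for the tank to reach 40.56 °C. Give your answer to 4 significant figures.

Heat balance on the well-mixed liquid: M c_p dT/dt = ṁ c_p (T_in − T) + 123.5.
τ = M/ṁ = 581.637 min; T_ss = T_in + Q̇/(ṁ c_p) = 44.5408 °C.
T(t) = T_ss + (T₀ − T_ss) e^(−t/τ). Set T = 40.56:
e^(−t/τ) = (40.56 − 44.5408)/(16.98 − 44.5408) = 0.144436
t = −581.637 · ln(0.144436) = 1125.42 min.

1125 min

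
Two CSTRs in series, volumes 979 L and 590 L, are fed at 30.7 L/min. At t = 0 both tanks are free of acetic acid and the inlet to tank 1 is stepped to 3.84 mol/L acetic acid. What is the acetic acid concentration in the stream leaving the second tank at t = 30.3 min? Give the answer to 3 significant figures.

1.31 mol/L

Species balance on tank i: dCᵢ/dt = (Cᵢ₋₁ − Cᵢ)/τᵢ with τᵢ = Vᵢ/Q.
τ₁ = 979/30.7 = 31.889 min; τ₂ = 590/30.7 = 19.218 min.
Solving the cascade with C₁(0)=C₂(0)=0 gives C₂(t) = C_in[1 − (τ₁ e^(−t/τ₁) − τ₂ e^(−t/τ₂))/(τ₁ − τ₂)].
At t = 30.3: e^(−t/τ₁) = 0.38668, e^(−t/τ₂) = 0.20667.
C₂ = 3.84·[1 − (31.889·0.38668 − 19.218·0.20667)/(12.671)] = 3.84·0.34030 = 1.3068 mol/L.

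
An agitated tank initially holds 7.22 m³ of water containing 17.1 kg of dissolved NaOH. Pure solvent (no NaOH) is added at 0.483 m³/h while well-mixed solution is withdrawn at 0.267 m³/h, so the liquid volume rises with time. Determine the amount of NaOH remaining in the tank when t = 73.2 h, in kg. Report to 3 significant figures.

Total volume: dV/dt = Q_in − Q_out = 0.21600 m³/h, so V(t) = 7.22 + 0.21600 t and V(73.2) = 23.031 m³.
Solute balance: dm/dt = 0 − Q_out C = −Q_out m/V(t).
Separate: dm/m = −Q_out dt/V(t) ⇒ ln(m/m₀) = −(Q_out/(Q_in−Q_out)) ln(V/V₀).
m = m₀ (V₀/V)^(Q_out/(Q_in−Q_out)) = 17.1 × (7.22/23.031)^(1.2361) = 4.0763 kg.

4.08 kg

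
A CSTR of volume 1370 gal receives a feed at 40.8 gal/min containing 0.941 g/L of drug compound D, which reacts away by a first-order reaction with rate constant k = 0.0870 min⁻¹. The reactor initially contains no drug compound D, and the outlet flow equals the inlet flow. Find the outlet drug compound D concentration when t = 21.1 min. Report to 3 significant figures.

Accumulation = in − out − consumed: V dC/dt = Q C_in − Q C − k V C.
This is linear with rate a = Q/V + k = 0.11678 min⁻¹.
C_ss = Q C_in/(Q + kV) = 0.23997 g/L; C(t) = C_ss + (C₀ − C_ss) e^(−a t).
C(21.1) = 0.23997 + (-0.23997)·e^(−0.11678·21.1) = 0.23997 + (-0.23997)·0.085087 = 0.21955 g/L.

0.220 g/L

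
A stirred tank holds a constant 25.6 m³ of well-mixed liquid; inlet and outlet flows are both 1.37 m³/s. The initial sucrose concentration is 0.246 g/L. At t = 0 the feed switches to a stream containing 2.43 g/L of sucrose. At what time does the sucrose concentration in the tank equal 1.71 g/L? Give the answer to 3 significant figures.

Species balance: V dC/dt = Q(C_in − C) ⇒ τ = V/Q = 18.686 s.
C(t) = C_in + (C₀ − C_in) e^(−t/τ). Set C = 1.71 and solve for t:
e^(−t/τ) = (C − C_in)/(C₀ − C_in) = (1.71 − 2.43)/(0.246 − 2.43) = 0.32967
t = −τ ln(…) = 18.686 × 1.1097 = 20.735 s.

20.7 s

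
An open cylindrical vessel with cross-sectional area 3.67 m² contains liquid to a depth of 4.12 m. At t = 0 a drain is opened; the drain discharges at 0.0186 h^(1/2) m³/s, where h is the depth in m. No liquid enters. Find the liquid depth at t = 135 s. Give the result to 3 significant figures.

With no inflow, A dh/dt = −0.0186 √h.
∫ h^(−1/2) dh = −(0.0186/A) ∫ dt, giving 2√h = 2√h₀ − (0.0186/A) t.
√h = √4.12 − 0.0186·135/(2·3.67) = 2.0298 − 0.34210 = 1.6877.
h = 1.6877² = 2.8483 m.

2.85 m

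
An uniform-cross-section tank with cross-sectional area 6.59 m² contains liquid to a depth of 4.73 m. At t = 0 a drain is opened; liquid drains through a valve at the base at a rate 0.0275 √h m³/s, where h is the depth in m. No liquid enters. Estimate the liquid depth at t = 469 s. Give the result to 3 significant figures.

With no inflow, A dh/dt = −0.0275 √h.
∫ h^(−1/2) dh = −(0.0275/A) ∫ dt, giving 2√h = 2√h₀ − (0.0275/A) t.
√h = √4.73 − 0.0275·469/(2·6.59) = 2.1749 − 0.97857 = 1.1963.
h = 1.1963² = 1.4311 m.

1.43 m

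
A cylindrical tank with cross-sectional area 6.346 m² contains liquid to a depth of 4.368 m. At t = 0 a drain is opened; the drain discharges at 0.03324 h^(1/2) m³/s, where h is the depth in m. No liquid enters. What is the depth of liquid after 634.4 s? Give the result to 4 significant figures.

0.1836 m

A dh/dt = −Q_out = −0.03324 √h.
∫ h^(−1/2) dh = −(0.03324/A) ∫ dt, giving 2√h = 2√h₀ − (0.03324/A) t.
√h = √4.368 − 0.03324·634.4/(2·6.346) = 2.08998 − 1.66148 = 0.428500.
h = 0.428500² = 0.183612 m.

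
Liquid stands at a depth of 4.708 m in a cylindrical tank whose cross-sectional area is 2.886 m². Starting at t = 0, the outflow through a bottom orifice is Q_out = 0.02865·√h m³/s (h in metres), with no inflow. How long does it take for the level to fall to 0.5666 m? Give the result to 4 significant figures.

285.5 s

A dh/dt = −Q_out = −0.02865 √h.
This is separable: 2 d(√h)/dt = −0.02865/A, so √h = √h₀ − (0.02865/(2A)) t.
t = 2A(√h₀ − √h)/0.02865 = 2·2.886·(√4.708 − √0.5666)/0.02865
  = 5.77200 × (2.16979 − 0.752728) / 0.02865 = 285.490 s.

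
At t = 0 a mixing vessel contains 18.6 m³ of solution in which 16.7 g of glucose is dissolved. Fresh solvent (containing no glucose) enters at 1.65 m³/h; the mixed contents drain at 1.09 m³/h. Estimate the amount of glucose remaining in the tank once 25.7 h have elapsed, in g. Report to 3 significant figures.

5.47 g

Let m(t) be the amount of glucose. Volume: V(t) = V₀ + (Q_in − Q_out) t = 18.6 + 0.56000 t; V(25.7) = 32.992 m³.
Species balance (pure solvent in): dm/dt = −Q_out · m/V(t).
dm/m = −Q_out dt/(V₀ + 0.56000 t); integrating gives ln(m/m₀) = −(Q_out/(Q_in−Q_out)) ln(V/V₀).
m = m₀ (V₀/V)^(Q_out/(Q_in−Q_out)) = 16.7 × (18.6/32.992)^(1.9464) = 5.4734 g.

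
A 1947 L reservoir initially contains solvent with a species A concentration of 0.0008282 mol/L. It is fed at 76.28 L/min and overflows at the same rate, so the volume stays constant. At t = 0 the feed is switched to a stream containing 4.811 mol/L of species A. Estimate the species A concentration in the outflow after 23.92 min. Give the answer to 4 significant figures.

2.927 mol/L

Unsteady species balance (constant V, well mixed): V dC/dt = Q(C_in − C).
Time constant τ = V/Q = 1947/76.28 = 25.5244 min.
C approaches C_in exponentially: C(t) = C_in + (C₀ − C_in) e^(−t/τ).
C(23.92) = 4.811 + (0.0008282 − 4.811)·e^(−23.92/25.5244) = 4.811 + (-4.81017)·0.391745 = 2.92664 mol/L.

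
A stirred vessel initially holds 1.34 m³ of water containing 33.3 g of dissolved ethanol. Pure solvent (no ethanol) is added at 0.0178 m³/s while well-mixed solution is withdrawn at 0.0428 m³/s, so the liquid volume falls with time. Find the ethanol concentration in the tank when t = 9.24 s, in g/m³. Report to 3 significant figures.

Total volume: dV/dt = Q_in − Q_out = -0.025000 m³/s, so V(t) = 1.34 − 0.025000 t and V(9.24) = 1.1090 m³.
Species balance (pure solvent in): dm/dt = −Q_out · m/V(t).
Separate: dm/m = −Q_out dt/V(t) ⇒ ln(m/m₀) = −(Q_out/(Q_in−Q_out)) ln(V/V₀).
m = m₀ (V₀/V)^(Q_out/(Q_in−Q_out)) = 33.3 × (1.34/1.1090)^(-1.7120) = 24.086 g.
C = m/V = 24.086/1.1090 = 21.719 g/m³.

21.7 g/m³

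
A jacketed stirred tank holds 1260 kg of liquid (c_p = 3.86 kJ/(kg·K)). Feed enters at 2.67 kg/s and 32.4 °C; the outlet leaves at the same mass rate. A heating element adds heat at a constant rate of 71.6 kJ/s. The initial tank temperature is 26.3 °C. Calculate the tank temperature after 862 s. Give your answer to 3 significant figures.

37.2 °C

First-law balance (no shaft work): M c_p dT/dt = ṁ c_p (T_in − T) + 71.6.
τ = M/ṁ = 471.91 s; T_ss = T_in + Q̇/(ṁ c_p) = 32.4 + 71.6/(2.67·3.86) = 39.347 °C.
Integrating: T(t) = T_ss + (T₀ − T_ss) e^(−t/τ).
T(862) = 39.347 + (-13.047)·e^(−862/471.91) = 39.347 + (-13.047)·0.16096 = 37.247 °C.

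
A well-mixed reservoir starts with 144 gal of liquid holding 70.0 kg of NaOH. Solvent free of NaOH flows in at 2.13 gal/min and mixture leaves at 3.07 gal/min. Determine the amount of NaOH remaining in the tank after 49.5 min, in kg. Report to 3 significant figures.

Total volume: dV/dt = Q_in − Q_out = -0.94000 gal/min, so V(t) = 144 − 0.94000 t and V(49.5) = 97.470 gal.
No NaOH enters, so dm/dt = −Q_out · (m/V).
dm/m = −Q_out dt/(V₀ − 0.94000 t); integrating gives ln(m/m₀) = −(Q_out/(Q_in−Q_out)) ln(V/V₀).
m = m₀ (V₀/V)^(Q_out/(Q_in−Q_out)) = 70.0 × (144/97.470)^(-3.2660) = 19.568 kg.

19.6 kg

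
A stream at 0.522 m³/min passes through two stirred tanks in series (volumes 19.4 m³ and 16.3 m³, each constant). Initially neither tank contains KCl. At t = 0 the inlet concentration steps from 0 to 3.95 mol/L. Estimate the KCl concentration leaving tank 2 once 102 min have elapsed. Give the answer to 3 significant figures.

Species balance on tank i: dCᵢ/dt = (Cᵢ₋₁ − Cᵢ)/τᵢ with τᵢ = Vᵢ/Q.
τ₁ = 19.4/0.522 = 37.165 min; τ₂ = 16.3/0.522 = 31.226 min.
Tank 1: C₁ = C_in(1 − e^(−t/τ₁)). Tank 2 (τ₁ ≠ τ₂): C₂ = C_in[1 − (τ₁ e^(−t/τ₁) − τ₂ e^(−t/τ₂))/(τ₁ − τ₂)].
At t = 102: e^(−t/τ₁) = 0.064278, e^(−t/τ₂) = 0.038140.
C₂ = 3.95·[1 − (37.165·0.064278 − 31.226·0.038140)/(5.9387)] = 3.95·0.79828 = 3.1532 mol/L.

3.15 mol/L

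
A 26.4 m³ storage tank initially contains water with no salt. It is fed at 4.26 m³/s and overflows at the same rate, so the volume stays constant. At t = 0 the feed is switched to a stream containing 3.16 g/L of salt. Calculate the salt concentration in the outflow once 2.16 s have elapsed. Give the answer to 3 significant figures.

Species balance on the tank: V dC/dt = Q(C_in − C).
So dC/dt = (C_in − C)/τ with τ = V/Q = 26.4/4.26 = 6.1972 s.
Integrating: C(t) = C_in + (C₀ − C_in) e^(−t/τ).
C(2.16) = 3.16 + (0 − 3.16)·e^(−2.16/6.1972) = 3.16 + (-3.1600)·0.70571 = 0.92994 g/L.

0.930 g/L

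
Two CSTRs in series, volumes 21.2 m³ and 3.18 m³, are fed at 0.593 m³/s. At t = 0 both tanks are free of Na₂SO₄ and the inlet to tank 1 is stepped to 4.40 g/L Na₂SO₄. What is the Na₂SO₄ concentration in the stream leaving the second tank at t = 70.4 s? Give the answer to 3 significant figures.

Species balance on tank i: dCᵢ/dt = (Cᵢ₋₁ − Cᵢ)/τᵢ with τᵢ = Vᵢ/Q.
τ₁ = 21.2/0.593 = 35.750 s; τ₂ = 3.18/0.593 = 5.3626 s.
Solving the cascade with C₁(0)=C₂(0)=0 gives C₂(t) = C_in[1 − (τ₁ e^(−t/τ₁) − τ₂ e^(−t/τ₂))/(τ₁ − τ₂)].
At t = 70.4: e^(−t/τ₁) = 0.13957, e^(−t/τ₂) = 1.9887e-06.
C₂ = 4.40·[1 − (35.750·0.13957 − 5.3626·1.9887e-06)/(30.388)] = 4.40·0.83580 = 3.6775 g/L.

3.68 g/L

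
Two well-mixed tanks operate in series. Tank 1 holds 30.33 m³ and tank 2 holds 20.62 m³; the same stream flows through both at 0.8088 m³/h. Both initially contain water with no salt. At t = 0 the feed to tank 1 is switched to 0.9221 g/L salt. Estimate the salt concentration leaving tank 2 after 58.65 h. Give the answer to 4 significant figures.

Time constants: τᵢ = Vᵢ/Q for each well-mixed tank.
τ₁ = 30.33/0.8088 = 37.5000 h; τ₂ = 20.62/0.8088 = 25.4946 h.
Solving the cascade with C₁(0)=C₂(0)=0 gives C₂(t) = C_in[1 − (τ₁ e^(−t/τ₁) − τ₂ e^(−t/τ₂))/(τ₁ − τ₂)].
At t = 58.65: e^(−t/τ₁) = 0.209297, e^(−t/τ₂) = 0.100210.
C₂ = 0.9221·[1 − (37.5000·0.209297 − 25.4946·0.100210)/(12.0054)] = 0.9221·0.559046 = 0.515497 g/L.

0.5155 g/L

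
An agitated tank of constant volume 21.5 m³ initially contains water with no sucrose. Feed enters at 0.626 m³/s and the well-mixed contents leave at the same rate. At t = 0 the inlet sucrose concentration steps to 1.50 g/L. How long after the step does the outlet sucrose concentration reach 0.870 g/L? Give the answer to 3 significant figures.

29.8 s

Accumulation = in − out for the solute gives V dC/dt = Q(C_in − C), so τ = V/Q = 34.345 s.
C(t) = C_in + (C₀ − C_in) e^(−t/τ). Set C = 0.870 and solve for t:
e^(−t/τ) = (C − C_in)/(C₀ − C_in) = (0.870 − 1.50)/(0 − 1.50) = 0.42000
t = −τ ln(…) = 34.345 × 0.86750 = 29.794 s.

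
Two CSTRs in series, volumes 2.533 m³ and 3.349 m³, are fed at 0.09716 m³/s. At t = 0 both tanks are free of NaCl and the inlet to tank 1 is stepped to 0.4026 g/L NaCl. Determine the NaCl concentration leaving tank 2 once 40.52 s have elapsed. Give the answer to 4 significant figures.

0.1567 g/L

Each tank obeys Vᵢ dCᵢ/dt = Q(Cᵢ₋₁ − Cᵢ), so τᵢ = Vᵢ/Q.
τ₁ = 2.533/0.09716 = 26.0704 s; τ₂ = 3.349/0.09716 = 34.4689 s.
Tank 1: C₁ = C_in(1 − e^(−t/τ₁)). Tank 2 (τ₁ ≠ τ₂): C₂ = C_in[1 − (τ₁ e^(−t/τ₁) − τ₂ e^(−t/τ₂))/(τ₁ − τ₂)].
At t = 40.52: e^(−t/τ₁) = 0.211347, e^(−t/τ₂) = 0.308649.
C₂ = 0.4026·[1 − (26.0704·0.211347 − 34.4689·0.308649)/(-8.39852)] = 0.4026·0.389312 = 0.156737 g/L.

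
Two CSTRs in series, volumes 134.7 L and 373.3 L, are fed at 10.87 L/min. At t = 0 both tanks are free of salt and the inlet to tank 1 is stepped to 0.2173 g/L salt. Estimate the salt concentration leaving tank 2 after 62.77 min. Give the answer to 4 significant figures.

Species balance on tank i: dCᵢ/dt = (Cᵢ₋₁ − Cᵢ)/τᵢ with τᵢ = Vᵢ/Q.
τ₁ = 134.7/10.87 = 12.3919 min; τ₂ = 373.3/10.87 = 34.3422 min.
Tank 1: C₁ = C_in(1 − e^(−t/τ₁)). Tank 2 (τ₁ ≠ τ₂): C₂ = C_in[1 − (τ₁ e^(−t/τ₁) − τ₂ e^(−t/τ₂))/(τ₁ − τ₂)].
At t = 62.77: e^(−t/τ₁) = 0.00631136, e^(−t/τ₂) = 0.160770.
C₂ = 0.2173·[1 − (12.3919·0.00631136 − 34.3422·0.160770)/(-21.9503)] = 0.2173·0.752031 = 0.163416 g/L.

0.1634 g/L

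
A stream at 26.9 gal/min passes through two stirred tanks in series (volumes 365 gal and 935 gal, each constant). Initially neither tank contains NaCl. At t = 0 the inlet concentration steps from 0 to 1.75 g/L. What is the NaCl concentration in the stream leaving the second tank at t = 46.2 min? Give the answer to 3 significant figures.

1.03 g/L

Time constants: τᵢ = Vᵢ/Q for each well-mixed tank.
τ₁ = 365/26.9 = 13.569 min; τ₂ = 935/26.9 = 34.758 min.
Tank 1: C₁ = C_in(1 − e^(−t/τ₁)). Tank 2 (τ₁ ≠ τ₂): C₂ = C_in[1 − (τ₁ e^(−t/τ₁) − τ₂ e^(−t/τ₂))/(τ₁ − τ₂)].
At t = 46.2: e^(−t/τ₁) = 0.033211, e^(−t/τ₂) = 0.26470.
C₂ = 1.75·[1 − (13.569·0.033211 − 34.758·0.26470)/(-21.190)] = 1.75·0.58707 = 1.0274 g/L.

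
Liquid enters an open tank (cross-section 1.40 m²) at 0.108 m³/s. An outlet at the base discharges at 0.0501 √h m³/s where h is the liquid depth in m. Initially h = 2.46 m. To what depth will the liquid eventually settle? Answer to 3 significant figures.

4.65 m

Level balance: A dh/dt = 0.108 − 0.0501 √h. Setting dh/dt = 0:
Q_in = 0.0501 √h_ss ⇒ √h_ss = 0.108/0.0501 = 2.1557.
h_ss = 2.1557² = 4.6470 m. (Since h₀ = 2.46 m < h_ss, the level will rise toward this value.)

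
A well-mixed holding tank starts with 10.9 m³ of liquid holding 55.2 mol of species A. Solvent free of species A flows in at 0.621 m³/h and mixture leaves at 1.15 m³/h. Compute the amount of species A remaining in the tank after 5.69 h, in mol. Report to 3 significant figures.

Total volume: dV/dt = Q_in − Q_out = -0.52900 m³/h, so V(t) = 10.9 − 0.52900 t and V(5.69) = 7.8900 m³.
Solute balance: dm/dt = 0 − Q_out C = −Q_out m/V(t).
Separate: dm/m = −Q_out dt/V(t) ⇒ ln(m/m₀) = −(Q_out/(Q_in−Q_out)) ln(V/V₀).
m = m₀ (V₀/V)^(Q_out/(Q_in−Q_out)) = 55.2 × (10.9/7.8900)^(-2.1739) = 27.342 mol.

27.3 mol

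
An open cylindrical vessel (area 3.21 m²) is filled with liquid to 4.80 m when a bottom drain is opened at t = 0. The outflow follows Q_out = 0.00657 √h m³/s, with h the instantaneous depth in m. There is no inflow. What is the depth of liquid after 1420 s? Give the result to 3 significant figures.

With no inflow, A dh/dt = −0.00657 √h.
∫ h^(−1/2) dh = −(0.00657/A) ∫ dt, giving 2√h = 2√h₀ − (0.00657/A) t.
√h = √4.80 − 0.00657·1420/(2·3.21) = 2.1909 − 1.4532 = 0.73771.
h = 0.73771² = 0.54422 m.

0.544 m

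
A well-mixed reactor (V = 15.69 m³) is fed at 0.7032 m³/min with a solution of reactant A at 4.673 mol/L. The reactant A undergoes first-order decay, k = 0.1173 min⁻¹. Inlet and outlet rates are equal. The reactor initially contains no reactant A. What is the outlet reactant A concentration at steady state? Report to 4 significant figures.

Species balance: V dC/dt = Q C_in − Q C − k V C.
At steady state: 0 = Q C_in − (Q + kV) C_ss, so C_ss = Q C_in/(Q + kV).
C_ss = 0.7032·4.673/(0.7032 + 0.1173·15.69) = 3.28605/2.54364 = 1.29187 mol/L.

1.292 mol/L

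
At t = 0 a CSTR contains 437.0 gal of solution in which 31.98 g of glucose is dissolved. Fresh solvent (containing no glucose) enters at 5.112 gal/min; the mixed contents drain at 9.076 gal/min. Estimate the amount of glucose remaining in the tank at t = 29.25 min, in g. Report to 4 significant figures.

Let m(t) be the amount of glucose. Volume: V(t) = V₀ + (Q_in − Q_out) t = 437.0 − 3.96400 t; V(29.25) = 321.053 gal.
Species balance (pure solvent in): dm/dt = −Q_out · m/V(t).
Separate: dm/m = −Q_out dt/V(t) ⇒ ln(m/m₀) = −(Q_out/(Q_in−Q_out)) ln(V/V₀).
m = m₀ (V₀/V)^(Q_out/(Q_in−Q_out)) = 31.98 × (437.0/321.053)^(-2.28961) = 15.7866 g.

15.79 g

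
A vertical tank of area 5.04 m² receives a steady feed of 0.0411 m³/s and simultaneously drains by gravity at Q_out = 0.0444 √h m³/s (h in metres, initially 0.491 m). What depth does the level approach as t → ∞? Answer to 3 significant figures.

0.857 m

Level balance: A dh/dt = 0.0411 − 0.0444 √h. Setting dh/dt = 0:
Q_in = 0.0444 √h_ss ⇒ √h_ss = 0.0411/0.0444 = 0.92568.
h_ss = 0.92568² = 0.85688 m. (Since h₀ = 0.491 m < h_ss, the level will rise toward this value.)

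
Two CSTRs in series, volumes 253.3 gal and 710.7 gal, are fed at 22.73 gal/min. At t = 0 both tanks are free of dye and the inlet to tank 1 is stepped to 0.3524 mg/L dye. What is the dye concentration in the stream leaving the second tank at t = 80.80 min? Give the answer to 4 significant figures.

Time constants: τᵢ = Vᵢ/Q for each well-mixed tank.
τ₁ = 253.3/22.73 = 11.1439 min; τ₂ = 710.7/22.73 = 31.2670 min.
Solving the cascade with C₁(0)=C₂(0)=0 gives C₂(t) = C_in[1 − (τ₁ e^(−t/τ₁) − τ₂ e^(−t/τ₂))/(τ₁ − τ₂)].
At t = 80.80: e^(−t/τ₁) = 0.000709729, e^(−t/τ₂) = 0.0754572.
C₂ = 0.3524·[1 − (11.1439·0.000709729 − 31.2670·0.0754572)/(-20.1232)] = 0.3524·0.883149 = 0.311222 mg/L.

0.3112 mg/L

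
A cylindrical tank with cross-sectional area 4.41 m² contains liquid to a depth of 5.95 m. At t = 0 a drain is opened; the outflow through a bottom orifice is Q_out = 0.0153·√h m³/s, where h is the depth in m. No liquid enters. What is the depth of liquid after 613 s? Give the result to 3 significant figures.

1.89 m

With no inflow, A dh/dt = −0.0153 √h.
∫ h^(−1/2) dh = −(0.0153/A) ∫ dt, giving 2√h = 2√h₀ − (0.0153/A) t.
√h = √5.95 − 0.0153·613/(2·4.41) = 2.4393 − 1.0634 = 1.3759.
h = 1.3759² = 1.8931 m.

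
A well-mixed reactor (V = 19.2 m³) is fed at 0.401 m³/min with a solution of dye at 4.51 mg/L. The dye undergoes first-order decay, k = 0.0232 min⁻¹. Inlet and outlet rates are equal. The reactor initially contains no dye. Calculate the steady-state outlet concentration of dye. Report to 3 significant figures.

Species balance: V dC/dt = Q C_in − Q C − k V C.
Steady state (dC/dt = 0): C_ss = Q C_in/(Q + kV) = C_in/(1 + kV/Q).
C_ss = 0.401·4.51/(0.401 + 0.0232·19.2) = 1.8085/0.84644 = 2.1366 mg/L.

2.14 mg/L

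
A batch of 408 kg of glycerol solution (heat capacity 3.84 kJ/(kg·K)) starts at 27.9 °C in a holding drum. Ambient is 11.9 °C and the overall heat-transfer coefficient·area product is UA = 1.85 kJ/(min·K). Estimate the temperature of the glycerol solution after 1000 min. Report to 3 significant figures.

Lumped-capacitance energy balance: M c_p dT/dt = UA(T_amb − T).
dT/dt = (T_ss − T)/τ with T_ss = T_amb = 11.900 °C, τ = M c_p/UA = 408·3.84/1.85 = 846.88 min.
Integrating: T(t) = T_ss + (T₀ − T_ss) e^(−t/τ).
T(1000) = 11.900 + (16.000)·0.30703 = 16.812 °C.

16.8 °C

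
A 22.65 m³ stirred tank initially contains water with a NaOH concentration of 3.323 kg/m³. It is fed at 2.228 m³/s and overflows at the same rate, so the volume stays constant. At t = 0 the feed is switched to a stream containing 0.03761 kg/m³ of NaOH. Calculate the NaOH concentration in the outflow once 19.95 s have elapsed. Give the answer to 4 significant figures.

0.4993 kg/m³

Unsteady species balance (constant V, well mixed): V dC/dt = Q(C_in − C).
Time constant τ = V/Q = 22.65/2.228 = 10.1661 s.
C approaches C_in exponentially: C(t) = C_in + (C₀ − C_in) e^(−t/τ).
C(19.95) = 0.03761 + (3.323 − 0.03761)·e^(−19.95/10.1661) = 0.03761 + (3.28539)·0.140519 = 0.499271 kg/m³.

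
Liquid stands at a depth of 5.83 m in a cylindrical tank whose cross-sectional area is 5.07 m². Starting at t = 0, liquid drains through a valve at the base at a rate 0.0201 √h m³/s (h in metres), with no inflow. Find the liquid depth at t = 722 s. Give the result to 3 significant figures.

A dh/dt = −Q_out = −0.0201 √h.
Separate and integrate: 2(√h − √h₀) = −(0.0201/A) t.
√h = √5.83 − 0.0201·722/(2·5.07) = 2.4145 − 1.4312 = 0.98336.
h = 0.98336² = 0.96699 m.

0.967 m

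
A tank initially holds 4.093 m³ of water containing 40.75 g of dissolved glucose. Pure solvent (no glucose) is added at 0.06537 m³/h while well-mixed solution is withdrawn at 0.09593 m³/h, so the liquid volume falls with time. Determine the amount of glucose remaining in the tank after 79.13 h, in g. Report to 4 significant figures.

2.466 g

Let m(t) be the amount of glucose. Volume: V(t) = V₀ + (Q_in − Q_out) t = 4.093 − 0.0305600 t; V(79.13) = 1.67479 m³.
No glucose enters, so dm/dt = −Q_out · (m/V).
Separate: dm/m = −Q_out dt/V(t) ⇒ ln(m/m₀) = −(Q_out/(Q_in−Q_out)) ln(V/V₀).
m = m₀ (V₀/V)^(Q_out/(Q_in−Q_out)) = 40.75 × (4.093/1.67479)^(-3.13907) = 2.46553 g.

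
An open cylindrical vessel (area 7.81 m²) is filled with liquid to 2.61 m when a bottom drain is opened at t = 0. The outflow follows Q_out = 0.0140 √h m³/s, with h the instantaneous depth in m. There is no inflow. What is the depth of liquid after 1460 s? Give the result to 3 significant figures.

A dh/dt = −Q_out = −0.0140 √h.
∫ h^(−1/2) dh = −(0.0140/A) ∫ dt, giving 2√h = 2√h₀ − (0.0140/A) t.
√h = √2.61 − 0.0140·1460/(2·7.81) = 1.6155 − 1.3086 = 0.30697.
h = 0.30697² = 0.094231 m.

0.0942 m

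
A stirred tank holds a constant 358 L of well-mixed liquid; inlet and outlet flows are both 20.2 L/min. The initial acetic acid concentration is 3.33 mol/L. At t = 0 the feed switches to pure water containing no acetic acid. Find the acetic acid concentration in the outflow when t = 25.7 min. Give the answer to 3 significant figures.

Species balance on the tank: V dC/dt = Q(C_in − C).
Rewrite as dC/dt + C/τ = C_in/τ, τ = V/Q = 17.723 min.
Solution: C(t) = C_in + (C₀ − C_in) e^(−t/τ).
C(25.7) = 0 + (3.33 − 0)·e^(−25.7/17.723) = 0 + (3.3300)·0.23454 = 0.78103 mol/L.

0.781 mol/L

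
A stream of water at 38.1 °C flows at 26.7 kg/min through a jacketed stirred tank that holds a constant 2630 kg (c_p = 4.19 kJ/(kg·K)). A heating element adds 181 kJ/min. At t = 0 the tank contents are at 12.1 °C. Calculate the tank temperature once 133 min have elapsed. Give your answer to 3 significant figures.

32.6 °C

Heat balance on the well-mixed liquid: M c_p dT/dt = ṁ c_p (T_in − T) + 181.
τ = M/ṁ = 98.502 min; T_ss = T_in + Q̇/(ṁ c_p) = 38.1 + 181/(26.7·4.19) = 39.718 °C.
Solution: T(t) = T_ss + (T₀ − T_ss) e^(−t/τ).
T(133) = 39.718 + (-27.618)·e^(−133/98.502) = 39.718 + (-27.618)·0.25918 = 32.560 °C.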